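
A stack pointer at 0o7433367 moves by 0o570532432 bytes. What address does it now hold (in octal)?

0o600166021

Add column by column in base 8, right to left:
  7+2 = 1 carry 1
  6+3+1 = 2 carry 1
  3+4+1 = 0 carry 1
  3+2+1 = 6
  3+3 = 6
  4+5 = 1 carry 1
  7+0+1 = 0 carry 1
  0+7+1 = 0 carry 1
  0+5+1 = 6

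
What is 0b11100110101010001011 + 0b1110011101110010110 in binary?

0b101011010011000100001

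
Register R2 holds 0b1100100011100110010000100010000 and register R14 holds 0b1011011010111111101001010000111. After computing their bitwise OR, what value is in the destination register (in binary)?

OR bit by bit (1 where either bit is 1):
  1100100011100110010000100010000
| 1011011010111111101001010000111
= 1111111011111111111001110010111

0b1111111011111111111001110010111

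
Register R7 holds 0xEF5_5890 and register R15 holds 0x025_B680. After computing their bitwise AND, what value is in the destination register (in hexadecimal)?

AND each hex digit independently (no carries):
  E&0=0, F&2=2, 5&5=5, 5&B=1, 8&6=0, 9&8=8, 0&0=0

0x0251080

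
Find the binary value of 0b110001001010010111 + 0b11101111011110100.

Add column by column in base 2, right to left:
  1+0 = 1
  1+0 = 1
  1+1 = 0 carry 1
  0+0+1 = 1
  1+1 = 0 carry 1
  0+1+1 = 0 carry 1
  0+1+1 = 0 carry 1
  1+1+1 = 1 carry 1
  0+0+1 = 1
  1+1 = 0 carry 1
  0+1+1 = 0 carry 1
  0+1+1 = 0 carry 1
  1+1+1 = 1 carry 1
  0+0+1 = 1
  0+1 = 1
  0+1 = 1
  1+1 = 0 carry 1
  1+0+1 = 0 carry 1
  final carry 1

0b1001111000110001011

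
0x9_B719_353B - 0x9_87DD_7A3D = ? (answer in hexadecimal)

Subtract column by column in base 16:
  B-D → E (borrow)
  3-3-1 → F (borrow)
  5-A-1 → A (borrow)
  3-7-1 → B (borrow)
  9-D-1 → B (borrow)
  1-D-1 → 3 (borrow)
  7-7-1 → F (borrow)
  B-8-1 → 2
  9-9 → 0

0x2F3BBAFE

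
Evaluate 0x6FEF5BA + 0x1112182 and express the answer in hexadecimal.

Add column by column in base 16, right to left:
  A+2 = C
  B+8 = 3 carry 1
  5+1+1 = 7
  F+2 = 1 carry 1
  E+1+1 = 0 carry 1
  F+1+1 = 1 carry 1
  6+1+1 = 8

0x810173C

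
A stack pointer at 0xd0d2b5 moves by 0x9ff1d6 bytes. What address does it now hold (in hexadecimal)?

0x170c48b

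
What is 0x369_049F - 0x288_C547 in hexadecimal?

Subtract column by column in base 16:
  F-7 → 8
  9-4 → 5
  4-5 → F (borrow)
  0-C-1 → 3 (borrow)
  9-8-1 → 0
  6-8 → E (borrow)
  3-2-1 → 0

0xE03F58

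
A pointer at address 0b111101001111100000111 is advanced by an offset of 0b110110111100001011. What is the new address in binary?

Add column by column in base 2, right to left:
  1+1 = 0 carry 1
  1+1+1 = 1 carry 1
  1+0+1 = 0 carry 1
  0+1+1 = 0 carry 1
  0+0+1 = 1
  0+0 = 0
  0+0 = 0
  0+0 = 0
  1+1 = 0 carry 1
  1+1+1 = 1 carry 1
  1+1+1 = 1 carry 1
  1+1+1 = 1 carry 1
  1+0+1 = 0 carry 1
  0+1+1 = 0 carry 1
  0+1+1 = 0 carry 1
  1+0+1 = 0 carry 1
  0+1+1 = 0 carry 1
  1+1+1 = 1 carry 1
  1+0+1 = 0 carry 1
  1+0+1 = 0 carry 1
  1+0+1 = 0 carry 1
  final carry 1

0b1000100000111000010010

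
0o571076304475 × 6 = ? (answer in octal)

0o4326566233556

Multiply each base-8 digit by 6, carrying:
  5×6 = 30 → write 6 carry 3
  7×6+3 = 45 → write 5 carry 5
  4×6+5 = 29 → write 5 carry 3
  4×6+3 = 27 → write 3 carry 3
  0×6+3 = 3 → write 3
  3×6 = 18 → write 2 carry 2
  6×6+2 = 38 → write 6 carry 4
  7×6+4 = 46 → write 6 carry 5
  0×6+5 = 5 → write 5
  1×6 = 6 → write 6
  7×6 = 42 → write 2 carry 5
  5×6+5 = 35 → write 3 carry 4
  remaining carry: 4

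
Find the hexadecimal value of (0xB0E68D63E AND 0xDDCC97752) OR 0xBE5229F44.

0xB0E68D63E AND 0xDDCC97752 = 0x90C485612.
Then OR with 0xBE5229F44.

0xBED6ADF56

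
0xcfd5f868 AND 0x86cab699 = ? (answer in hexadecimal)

0x86c0b008

AND each hex digit independently (no carries):
  c&8=8, f&6=6, d&c=c, 5&a=0, f&b=b, 8&6=0, 6&9=0, 8&9=8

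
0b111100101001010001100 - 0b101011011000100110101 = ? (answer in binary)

0b10001010000101010111

Subtract column by column in base 2:
  0-1 → 1 (borrow)
  0-0-1 → 1 (borrow)
  1-1-1 → 1 (borrow)
  1-0-1 → 0
  0-1 → 1 (borrow)
  0-1-1 → 0 (borrow)
  0-0-1 → 1 (borrow)
  1-0-1 → 0
  0-1 → 1 (borrow)
  1-0-1 → 0
  0-0 → 0
  0-0 → 0
  1-1 → 0
  0-1 → 1 (borrow)
  1-0-1 → 0
  0-1 → 1 (borrow)
  0-1-1 → 0 (borrow)
  1-0-1 → 0
  1-1 → 0
  1-0 → 1
  1-1 → 0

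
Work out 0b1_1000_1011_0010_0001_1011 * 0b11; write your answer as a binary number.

Multiply each base-2 digit by 3, carrying:
  1×3 = 3 → write 1 carry 1
  1×3+1 = 4 → write 0 carry 2
  0×3+2 = 2 → write 0 carry 1
  1×3+1 = 4 → write 0 carry 2
  1×3+2 = 5 → write 1 carry 2
  0×3+2 = 2 → write 0 carry 1
  0×3+1 = 1 → write 1
  0×3 = 0 → write 0
  0×3 = 0 → write 0
  1×3 = 3 → write 1 carry 1
  0×3+1 = 1 → write 1
  0×3 = 0 → write 0
  1×3 = 3 → write 1 carry 1
  1×3+1 = 4 → write 0 carry 2
  0×3+2 = 2 → write 0 carry 1
  1×3+1 = 4 → write 0 carry 2
  0×3+2 = 2 → write 0 carry 1
  0×3+1 = 1 → write 1
  0×3 = 0 → write 0
  1×3 = 3 → write 1 carry 1
  1×3+1 = 4 → write 0 carry 2
  remaining carry: 10

0b10010100001011001010001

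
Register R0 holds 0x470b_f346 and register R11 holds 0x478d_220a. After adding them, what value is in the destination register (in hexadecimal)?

Add column by column in base 16, right to left:
  6+a = 0 carry 1
  4+0+1 = 5
  3+2 = 5
  f+2 = 1 carry 1
  b+d+1 = 9 carry 1
  0+8+1 = 9
  7+7 = e
  4+4 = 8

0x8e991550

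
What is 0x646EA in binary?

Expand each hex digit to 4 bits: 6=0110 4=0100 6=0110 E=1110 A=1010.

0b1100100011011101010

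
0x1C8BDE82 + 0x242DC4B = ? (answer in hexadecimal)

0x1ECEBACD

Add column by column in base 16, right to left:
  2+B = D
  8+4 = C
  E+C = A carry 1
  D+D+1 = B carry 1
  B+2+1 = E
  8+4 = C
  C+2 = E
  1+0 = 1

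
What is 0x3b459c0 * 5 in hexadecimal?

Multiply each base-16 digit by 5, carrying:
  0×5 = 0 → write 0
  c×5 = 60 → write c carry 3
  9×5+3 = 48 → write 0 carry 3
  5×5+3 = 28 → write c carry 1
  4×5+1 = 21 → write 5 carry 1
  b×5+1 = 56 → write 8 carry 3
  3×5+3 = 18 → write 2 carry 1
  remaining carry: 1

0x1285c0c0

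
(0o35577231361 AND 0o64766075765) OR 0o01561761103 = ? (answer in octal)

0o25567771363

0o35577231361 AND 0o64766075765 = 0o24566031361.
Then OR with 0o01561761103.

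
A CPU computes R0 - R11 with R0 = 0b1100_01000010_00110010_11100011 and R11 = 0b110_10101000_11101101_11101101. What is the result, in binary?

0b101100110010100010011110110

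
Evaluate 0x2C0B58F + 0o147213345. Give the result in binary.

0b100010111011100110001110100

0x2C0B58F = 0b10110000001011010110001111 in binary.
0o147213345 = 0b1100111010001011011100101 in binary.
Add column by column in base 2, right to left:
  1+1 = 0 carry 1
  1+0+1 = 0 carry 1
  1+1+1 = 1 carry 1
  1+0+1 = 0 carry 1
  0+0+1 = 1
  0+1 = 1
  0+1 = 1
  1+1 = 0 carry 1
  1+0+1 = 0 carry 1
  0+1+1 = 0 carry 1
  1+1+1 = 1 carry 1
  0+0+1 = 1
  1+1 = 0 carry 1
  1+0+1 = 0 carry 1
  0+0+1 = 1
  1+0 = 1
  0+1 = 1
  0+0 = 0
  0+1 = 1
  0+1 = 1
  0+1 = 1
  0+0 = 0
  1+0 = 1
  1+1 = 0 carry 1
  0+1+1 = 0 carry 1
  1+0+1 = 0 carry 1
  final carry 1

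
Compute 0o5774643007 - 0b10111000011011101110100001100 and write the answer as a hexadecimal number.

0o5774643007 = 0x2ff34607 in hexadecimal.
0b10111000011011101110100001100 = 0x170ddd0c in hexadecimal.
Subtract column by column in base 16:
  7-c → b (borrow)
  0-0-1 → f (borrow)
  6-d-1 → 8 (borrow)
  4-d-1 → 6 (borrow)
  3-d-1 → 5 (borrow)
  f-0-1 → e
  f-7 → 8
  2-1 → 1

0x18e568fb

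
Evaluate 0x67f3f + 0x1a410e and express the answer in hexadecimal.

0x20c04d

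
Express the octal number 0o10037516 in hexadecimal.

0x203f4e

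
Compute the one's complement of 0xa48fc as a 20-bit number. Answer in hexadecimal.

0x5b703

Each hex digit d becomes f−d:
  a→5, 4→b, 8→7, f→0, c→3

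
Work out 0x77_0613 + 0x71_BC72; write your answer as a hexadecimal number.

Add column by column in base 16, right to left:
  3+2 = 5
  1+7 = 8
  6+C = 2 carry 1
  0+B+1 = C
  7+1 = 8
  7+7 = E

0xE8C285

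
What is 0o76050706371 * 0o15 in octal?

0o1447023424245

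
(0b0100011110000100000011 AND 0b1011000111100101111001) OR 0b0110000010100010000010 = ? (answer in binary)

0b110000110100110000011

0b0100011110000100000011 AND 0b1011000111100101111001 = 0b0000000110000100000001.
Then OR with 0b0110000010100010000010.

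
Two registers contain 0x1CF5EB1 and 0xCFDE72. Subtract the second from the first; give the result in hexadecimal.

Subtract column by column in base 16:
  1-2 → F (borrow)
  B-7-1 → 3
  E-E → 0
  5-D → 8 (borrow)
  F-F-1 → F (borrow)
  C-C-1 → F (borrow)
  1-0-1 → 0

0xFF803F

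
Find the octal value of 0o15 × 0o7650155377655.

0o145612617375711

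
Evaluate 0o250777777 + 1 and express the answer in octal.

The trailing 6 digits are 7 (max in base 8), so adding 1 cascades: they roll to 0 and the next digit up increments.

0o251000000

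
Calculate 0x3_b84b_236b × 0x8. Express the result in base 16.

Multiply each base-16 digit by 8, carrying:
  b×8 = 88 → write 8 carry 5
  6×8+5 = 53 → write 5 carry 3
  3×8+3 = 27 → write b carry 1
  2×8+1 = 17 → write 1 carry 1
  b×8+1 = 89 → write 9 carry 5
  4×8+5 = 37 → write 5 carry 2
  8×8+2 = 66 → write 2 carry 4
  b×8+4 = 92 → write c carry 5
  3×8+5 = 29 → write d carry 1
  remaining carry: 1

0x1dc2591b58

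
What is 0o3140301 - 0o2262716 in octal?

0o655363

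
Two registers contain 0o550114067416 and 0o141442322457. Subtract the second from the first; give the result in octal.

0o406451544737

Subtract column by column in base 8:
  6-7 → 7 (borrow)
  1-5-1 → 3 (borrow)
  4-4-1 → 7 (borrow)
  7-2-1 → 4
  6-2 → 4
  0-3 → 5 (borrow)
  4-2-1 → 1
  1-4 → 5 (borrow)
  1-4-1 → 4 (borrow)
  0-1-1 → 6 (borrow)
  5-4-1 → 0
  5-1 → 4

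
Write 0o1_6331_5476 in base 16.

0x1cd9b3e

Each octal digit is 3 bits: 1=001 6=110 3=011 3=011 1=001 5=101 4=100 7=111 6=110.
Group the bits into nibbles: 0001 1100 1101 1001 1011 0011 1110 → 1cd9b3e.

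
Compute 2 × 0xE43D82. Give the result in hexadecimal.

0x1C87B04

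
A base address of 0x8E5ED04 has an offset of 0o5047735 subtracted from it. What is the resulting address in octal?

0x8E5ED04 = 0o1071366404 in octal.
Subtract column by column in base 8:
  4-5 → 7 (borrow)
  0-3-1 → 4 (borrow)
  4-7-1 → 4 (borrow)
  6-7-1 → 6 (borrow)
  6-4-1 → 1
  3-0 → 3
  1-5 → 4 (borrow)
  7-0-1 → 6
  0-0 → 0
  1-0 → 1

0o1064316447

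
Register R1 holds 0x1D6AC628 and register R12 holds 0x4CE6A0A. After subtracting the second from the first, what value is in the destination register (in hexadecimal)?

Subtract column by column in base 16:
  8-A → E (borrow)
  2-0-1 → 1
  6-A → C (borrow)
  C-6-1 → 5
  A-E → C (borrow)
  6-C-1 → 9 (borrow)
  D-4-1 → 8
  1-0 → 1

0x189C5C1E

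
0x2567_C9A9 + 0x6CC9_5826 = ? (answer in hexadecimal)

Add column by column in base 16, right to left:
  9+6 = F
  A+2 = C
  9+8 = 1 carry 1
  C+5+1 = 2 carry 1
  7+9+1 = 1 carry 1
  6+C+1 = 3 carry 1
  5+C+1 = 2 carry 1
  2+6+1 = 9

0x923121CF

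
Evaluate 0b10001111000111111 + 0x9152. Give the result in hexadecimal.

0b10001111000111111 = 0x11E3F in hexadecimal.
Add column by column in base 16, right to left:
  F+2 = 1 carry 1
  3+5+1 = 9
  E+1 = F
  1+9 = A
  1+0 = 1

0x1AF91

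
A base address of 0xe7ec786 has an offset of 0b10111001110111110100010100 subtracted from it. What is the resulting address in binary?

0b1011100101110100101001110010

0xe7ec786 = 0b1110011111101100011110000110 in binary.
Subtract column by column in base 2:
  0-0 → 0
  1-0 → 1
  1-1 → 0
  0-0 → 0
  0-1 → 1 (borrow)
  0-0-1 → 1 (borrow)
  0-0-1 → 1 (borrow)
  1-0-1 → 0
  1-1 → 0
  1-0 → 1
  1-1 → 0
  0-1 → 1 (borrow)
  0-1-1 → 0 (borrow)
  0-1-1 → 0 (borrow)
  1-1-1 → 1 (borrow)
  1-0-1 → 0
  0-1 → 1 (borrow)
  1-1-1 → 1 (borrow)
  1-1-1 → 1 (borrow)
  1-0-1 → 0
  1-0 → 1
  1-1 → 0
  1-1 → 0
  0-1 → 1 (borrow)
  0-0-1 → 1 (borrow)
  1-1-1 → 1 (borrow)
  1-0-1 → 0
  1-0 → 1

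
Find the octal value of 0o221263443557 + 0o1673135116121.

Add column by column in base 8, right to left:
  7+1 = 0 carry 1
  5+2+1 = 0 carry 1
  5+1+1 = 7
  3+6 = 1 carry 1
  4+1+1 = 6
  4+1 = 5
  3+5 = 0 carry 1
  6+3+1 = 2 carry 1
  2+1+1 = 4
  1+3 = 4
  2+7 = 1 carry 1
  2+6+1 = 1 carry 1
  0+1+1 = 2

0o2114420561700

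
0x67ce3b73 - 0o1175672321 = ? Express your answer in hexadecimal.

0x5dd6c6a2

0o1175672321 = 0x9f774d1 in hexadecimal.
Subtract column by column in base 16:
  3-1 → 2
  7-d → a (borrow)
  b-4-1 → 6
  3-7 → c (borrow)
  e-7-1 → 6
  c-f → d (borrow)
  7-9-1 → d (borrow)
  6-0-1 → 5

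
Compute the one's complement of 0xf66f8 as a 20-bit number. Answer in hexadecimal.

0x09907

Each hex digit d becomes f−d:
  f→0, 6→9, 6→9, f→0, 8→7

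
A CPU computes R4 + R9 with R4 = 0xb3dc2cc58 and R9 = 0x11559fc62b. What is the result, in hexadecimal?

0x1c93629283

Add column by column in base 16, right to left:
  8+b = 3 carry 1
  5+2+1 = 8
  c+6 = 2 carry 1
  c+c+1 = 9 carry 1
  2+f+1 = 2 carry 1
  c+9+1 = 6 carry 1
  d+5+1 = 3 carry 1
  3+5+1 = 9
  b+1 = c
  0+1 = 1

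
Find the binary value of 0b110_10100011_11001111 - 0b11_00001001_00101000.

0b111001101010100111

Subtract column by column in base 2:
  1-0 → 1
  1-0 → 1
  1-0 → 1
  1-1 → 0
  0-0 → 0
  0-1 → 1 (borrow)
  1-0-1 → 0
  1-0 → 1
  1-1 → 0
  1-0 → 1
  0-0 → 0
  0-1 → 1 (borrow)
  0-0-1 → 1 (borrow)
  1-0-1 → 0
  0-0 → 0
  1-0 → 1
  0-1 → 1 (borrow)
  1-1-1 → 1 (borrow)
  1-0-1 → 0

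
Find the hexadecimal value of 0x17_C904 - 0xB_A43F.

0xC24C5

Subtract column by column in base 16:
  4-F → 5 (borrow)
  0-3-1 → C (borrow)
  9-4-1 → 4
  C-A → 2
  7-B → C (borrow)
  1-0-1 → 0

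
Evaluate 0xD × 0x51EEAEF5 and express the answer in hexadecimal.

Multiply each base-16 digit by 13, carrying:
  5×13 = 65 → write 1 carry 4
  F×13+4 = 199 → write 7 carry 12
  E×13+12 = 194 → write 2 carry 12
  A×13+12 = 142 → write E carry 8
  E×13+8 = 190 → write E carry 11
  E×13+11 = 193 → write 1 carry 12
  1×13+12 = 25 → write 9 carry 1
  5×13+1 = 66 → write 2 carry 4
  remaining carry: 4

0x4291EE271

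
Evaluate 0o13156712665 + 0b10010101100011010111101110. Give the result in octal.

0b10010101100011010111101110 = 0o225432756 in octal.
Add column by column in base 8, right to left:
  5+6 = 3 carry 1
  6+5+1 = 4 carry 1
  6+7+1 = 6 carry 1
  2+2+1 = 5
  1+3 = 4
  7+4 = 3 carry 1
  6+5+1 = 4 carry 1
  5+2+1 = 0 carry 1
  1+2+1 = 4
  3+0 = 3
  1+0 = 1

0o13404345643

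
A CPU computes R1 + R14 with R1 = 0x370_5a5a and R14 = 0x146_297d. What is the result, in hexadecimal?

0x4b683d7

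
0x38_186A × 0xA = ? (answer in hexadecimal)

0x230F424

Multiply each base-16 digit by 10, carrying:
  A×10 = 100 → write 4 carry 6
  6×10+6 = 66 → write 2 carry 4
  8×10+4 = 84 → write 4 carry 5
  1×10+5 = 15 → write F
  8×10 = 80 → write 0 carry 5
  3×10+5 = 35 → write 3 carry 2
  remaining carry: 2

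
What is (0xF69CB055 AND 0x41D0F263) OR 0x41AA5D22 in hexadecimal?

0xF69CB055 AND 0x41D0F263 = 0x4090B041.
Then OR with 0x41AA5D22.

0x41BAFD63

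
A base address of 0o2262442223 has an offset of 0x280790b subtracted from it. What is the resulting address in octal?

0x280790b = 0o240074413 in octal.
Subtract column by column in base 8:
  3-3 → 0
  2-1 → 1
  2-4 → 6 (borrow)
  2-4-1 → 5 (borrow)
  4-7-1 → 4 (borrow)
  4-0-1 → 3
  2-0 → 2
  6-4 → 2
  2-2 → 0
  2-0 → 2

0o2022345610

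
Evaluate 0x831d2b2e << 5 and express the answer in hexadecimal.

0x1063a565c0

5 bits is not a whole number of base-16 digits; in binary: 10000011000111010010101100101110 << 5 = 1000001100011101001010110010111000000.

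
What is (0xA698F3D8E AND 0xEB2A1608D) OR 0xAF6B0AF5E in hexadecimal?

0xA698F3D8E AND 0xEB2A1608D = 0xA2081208C.
Then OR with 0xAF6B0AF5E.

0xAF6B1AFDE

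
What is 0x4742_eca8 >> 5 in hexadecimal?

0x23a1765

5 bits is not a whole number of base-16 digits; in binary: 1000111010000101110110010101000 >> 5 = 10001110100001011101100101.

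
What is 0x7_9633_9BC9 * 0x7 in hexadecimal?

Multiply each base-16 digit by 7, carrying:
  9×7 = 63 → write F carry 3
  C×7+3 = 87 → write 7 carry 5
  B×7+5 = 82 → write 2 carry 5
  9×7+5 = 68 → write 4 carry 4
  3×7+4 = 25 → write 9 carry 1
  3×7+1 = 22 → write 6 carry 1
  6×7+1 = 43 → write B carry 2
  9×7+2 = 65 → write 1 carry 4
  7×7+4 = 53 → write 5 carry 3
  remaining carry: 3

0x351B69427F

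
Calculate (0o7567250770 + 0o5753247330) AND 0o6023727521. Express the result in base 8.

Add column by column in base 8, right to left:
  0+0 = 0
  7+3 = 2 carry 1
  7+3+1 = 3 carry 1
  0+7+1 = 0 carry 1
  5+4+1 = 2 carry 1
  2+2+1 = 5
  7+3 = 2 carry 1
  6+5+1 = 4 carry 1
  5+7+1 = 5 carry 1
  7+5+1 = 5 carry 1
  final carry 1
Sum = 0o15542520320; now AND with 0o6023727521:
  1&0=0, 5&6=4, 5&0=0, 4&2=0, 2&3=2, 5&7=5, 2&2=2, 0&7=0, 3&5=1, 2&2=2, 0&1=0

0o4002520120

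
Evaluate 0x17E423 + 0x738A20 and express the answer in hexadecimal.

0x8B6E43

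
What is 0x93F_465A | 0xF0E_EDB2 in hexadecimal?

0xF3FEFFA

OR each hex digit independently (no carries):
  9|F=F, 3|0=3, F|E=F, 4|E=E, 6|D=F, 5|B=F, A|2=A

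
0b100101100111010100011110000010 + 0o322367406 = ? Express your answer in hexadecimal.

0b100101100111010100011110000010 = 0x259D4782 in hexadecimal.
0o322367406 = 0x349EF06 in hexadecimal.
Add column by column in base 16, right to left:
  2+6 = 8
  8+0 = 8
  7+F = 6 carry 1
  4+E+1 = 3 carry 1
  D+9+1 = 7 carry 1
  9+4+1 = E
  5+3 = 8
  2+0 = 2

0x28E73688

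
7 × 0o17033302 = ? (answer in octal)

0o151277516

Multiply each base-8 digit by 7, carrying:
  2×7 = 14 → write 6 carry 1
  0×7+1 = 1 → write 1
  3×7 = 21 → write 5 carry 2
  3×7+2 = 23 → write 7 carry 2
  3×7+2 = 23 → write 7 carry 2
  0×7+2 = 2 → write 2
  7×7 = 49 → write 1 carry 6
  1×7+6 = 13 → write 5 carry 1
  remaining carry: 1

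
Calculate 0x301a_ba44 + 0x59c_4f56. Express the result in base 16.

Add column by column in base 16, right to left:
  4+6 = a
  4+5 = 9
  a+f = 9 carry 1
  b+4+1 = 0 carry 1
  a+c+1 = 7 carry 1
  1+9+1 = b
  0+5 = 5
  3+0 = 3

0x35b7099a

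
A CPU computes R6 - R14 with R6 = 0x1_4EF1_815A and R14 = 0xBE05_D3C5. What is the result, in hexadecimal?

0x90EBAD95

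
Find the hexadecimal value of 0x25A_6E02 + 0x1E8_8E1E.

Add column by column in base 16, right to left:
  2+E = 0 carry 1
  0+1+1 = 2
  E+E = C carry 1
  6+8+1 = F
  A+8 = 2 carry 1
  5+E+1 = 4 carry 1
  2+1+1 = 4

0x442FC20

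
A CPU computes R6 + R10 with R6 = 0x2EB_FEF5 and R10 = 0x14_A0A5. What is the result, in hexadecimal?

Add column by column in base 16, right to left:
  5+5 = A
  F+A = 9 carry 1
  E+0+1 = F
  F+A = 9 carry 1
  B+4+1 = 0 carry 1
  E+1+1 = 0 carry 1
  2+0+1 = 3

0x3009F9A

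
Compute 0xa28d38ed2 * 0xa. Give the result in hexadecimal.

0x6598439434

Multiply each base-16 digit by 10, carrying:
  2×10 = 20 → write 4 carry 1
  d×10+1 = 131 → write 3 carry 8
  e×10+8 = 148 → write 4 carry 9
  8×10+9 = 89 → write 9 carry 5
  3×10+5 = 35 → write 3 carry 2
  d×10+2 = 132 → write 4 carry 8
  8×10+8 = 88 → write 8 carry 5
  2×10+5 = 25 → write 9 carry 1
  a×10+1 = 101 → write 5 carry 6
  remaining carry: 6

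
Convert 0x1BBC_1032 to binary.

Expand each hex digit to 4 bits: 1=0001 B=1011 B=1011 C=1100 1=0001 0=0000 3=0011 2=0010.

0b11011101111000001000000110010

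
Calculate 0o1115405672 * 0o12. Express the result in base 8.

Multiply each base-8 digit by 10, carrying:
  2×10 = 20 → write 4 carry 2
  7×10+2 = 72 → write 0 carry 9
  6×10+9 = 69 → write 5 carry 8
  5×10+8 = 58 → write 2 carry 7
  0×10+7 = 7 → write 7
  4×10 = 40 → write 0 carry 5
  5×10+5 = 55 → write 7 carry 6
  1×10+6 = 16 → write 0 carry 2
  1×10+2 = 12 → write 4 carry 1
  1×10+1 = 11 → write 3 carry 1
  remaining carry: 1

0o13407072504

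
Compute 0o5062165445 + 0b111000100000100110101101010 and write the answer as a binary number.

0b101111110110010011100010001111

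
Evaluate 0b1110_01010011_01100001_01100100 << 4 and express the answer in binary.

0b11100101001101100001011001000000

Left shift by 4: append 4 zero bits.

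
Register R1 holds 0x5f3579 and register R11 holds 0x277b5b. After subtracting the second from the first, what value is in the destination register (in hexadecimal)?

0x37ba1e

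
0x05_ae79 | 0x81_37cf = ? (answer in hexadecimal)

OR each hex digit independently (no carries):
  0|8=8, 5|1=5, a|3=b, e|7=f, 7|c=f, 9|f=f

0x85bfff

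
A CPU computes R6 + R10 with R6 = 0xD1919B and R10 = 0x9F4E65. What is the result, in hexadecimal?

0x170E000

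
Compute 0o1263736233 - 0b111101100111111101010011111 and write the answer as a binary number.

0o1263736233 = 0b1010110011111011110010011011 in binary.
Subtract column by column in base 2:
  1-1 → 0
  1-1 → 0
  0-1 → 1 (borrow)
  1-1-1 → 1 (borrow)
  1-1-1 → 1 (borrow)
  0-0-1 → 1 (borrow)
  0-0-1 → 1 (borrow)
  1-1-1 → 1 (borrow)
  0-0-1 → 1 (borrow)
  0-1-1 → 0 (borrow)
  1-0-1 → 0
  1-1 → 0
  1-1 → 0
  1-1 → 0
  0-1 → 1 (borrow)
  1-1-1 → 1 (borrow)
  1-1-1 → 1 (borrow)
  1-1-1 → 1 (borrow)
  1-0-1 → 0
  1-0 → 1
  0-1 → 1 (borrow)
  0-1-1 → 0 (borrow)
  1-0-1 → 0
  1-1 → 0
  0-1 → 1 (borrow)
  1-1-1 → 1 (borrow)
  0-1-1 → 0 (borrow)
  1-0-1 → 0

0b11000110111100000111111100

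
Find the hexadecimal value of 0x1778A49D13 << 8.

0x1778A49D1300

Shifting left by 8 bits = 2 hex digits: append 2 zeros.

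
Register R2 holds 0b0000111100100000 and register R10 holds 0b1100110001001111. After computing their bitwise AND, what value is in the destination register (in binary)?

0b0000110000000000

AND bit by bit (1 only where both bits are 1):
  0000111100100000
& 1100110001001111
= 0000110000000000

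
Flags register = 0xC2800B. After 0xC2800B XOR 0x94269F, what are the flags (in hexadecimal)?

0x56A694

XOR each hex digit independently (no carries):
  C^9=5, 2^4=6, 8^2=A, 0^6=6, 0^9=9, B^F=4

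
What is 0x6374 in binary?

0b110001101110100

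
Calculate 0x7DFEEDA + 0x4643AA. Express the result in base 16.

0x8263284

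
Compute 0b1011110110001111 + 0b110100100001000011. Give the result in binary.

Add column by column in base 2, right to left:
  1+1 = 0 carry 1
  1+1+1 = 1 carry 1
  1+0+1 = 0 carry 1
  1+0+1 = 0 carry 1
  0+0+1 = 1
  0+0 = 0
  0+1 = 1
  1+0 = 1
  1+0 = 1
  0+0 = 0
  1+0 = 1
  1+1 = 0 carry 1
  1+0+1 = 0 carry 1
  1+0+1 = 0 carry 1
  0+1+1 = 0 carry 1
  1+0+1 = 0 carry 1
  0+1+1 = 0 carry 1
  0+1+1 = 0 carry 1
  final carry 1

0b1000000010111010010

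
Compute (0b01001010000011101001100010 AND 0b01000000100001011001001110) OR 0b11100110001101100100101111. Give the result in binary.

0b11100110001101101101101111

0b01001010000011101001100010 AND 0b01000000100001011001001110 = 0b01000000000001001001000010.
Then OR with 0b11100110001101100100101111.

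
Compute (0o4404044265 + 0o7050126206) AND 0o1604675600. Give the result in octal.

0o1404070400

Add column by column in base 8, right to left:
  5+6 = 3 carry 1
  6+0+1 = 7
  2+2 = 4
  4+6 = 2 carry 1
  4+2+1 = 7
  0+1 = 1
  4+0 = 4
  0+5 = 5
  4+0 = 4
  4+7 = 3 carry 1
  final carry 1
Sum = 0o13454172473; now AND with 0o1604675600:
  1&0=0, 3&1=1, 4&6=4, 5&0=0, 4&4=4, 1&6=0, 7&7=7, 2&5=0, 4&6=4, 7&0=0, 3&0=0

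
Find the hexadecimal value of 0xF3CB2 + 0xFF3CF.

0x1F3081

Add column by column in base 16, right to left:
  2+F = 1 carry 1
  B+C+1 = 8 carry 1
  C+3+1 = 0 carry 1
  3+F+1 = 3 carry 1
  F+F+1 = F carry 1
  final carry 1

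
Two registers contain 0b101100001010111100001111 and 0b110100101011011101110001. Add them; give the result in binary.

Add column by column in base 2, right to left:
  1+1 = 0 carry 1
  1+0+1 = 0 carry 1
  1+0+1 = 0 carry 1
  1+0+1 = 0 carry 1
  0+1+1 = 0 carry 1
  0+1+1 = 0 carry 1
  0+1+1 = 0 carry 1
  0+0+1 = 1
  1+1 = 0 carry 1
  1+1+1 = 1 carry 1
  1+1+1 = 1 carry 1
  1+0+1 = 0 carry 1
  0+1+1 = 0 carry 1
  1+1+1 = 1 carry 1
  0+0+1 = 1
  1+1 = 0 carry 1
  0+0+1 = 1
  0+1 = 1
  0+0 = 0
  0+0 = 0
  1+1 = 0 carry 1
  1+0+1 = 0 carry 1
  0+1+1 = 0 carry 1
  1+1+1 = 1 carry 1
  final carry 1

0b1100000110110011010000000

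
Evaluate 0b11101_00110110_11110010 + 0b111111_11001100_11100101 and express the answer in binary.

0b10111010000001111010111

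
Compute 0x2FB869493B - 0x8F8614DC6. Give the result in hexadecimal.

0x26C007FB75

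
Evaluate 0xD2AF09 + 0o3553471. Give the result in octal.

0o70303102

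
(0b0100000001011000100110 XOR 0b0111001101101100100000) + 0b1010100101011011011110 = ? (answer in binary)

First 0b0100000001011000100110 XOR 0b0111001101101100100000 = 0b0011001100110100000110.
Add column by column in base 2, right to left:
  0+0 = 0
  1+1 = 0 carry 1
  1+1+1 = 1 carry 1
  0+1+1 = 0 carry 1
  0+1+1 = 0 carry 1
  0+0+1 = 1
  0+1 = 1
  0+1 = 1
  1+0 = 1
  0+1 = 1
  1+1 = 0 carry 1
  1+0+1 = 0 carry 1
  0+1+1 = 0 carry 1
  0+0+1 = 1
  1+1 = 0 carry 1
  1+0+1 = 0 carry 1
  0+0+1 = 1
  0+1 = 1
  1+0 = 1
  1+1 = 0 carry 1
  0+0+1 = 1
  0+1 = 1

0b1101110010001111100100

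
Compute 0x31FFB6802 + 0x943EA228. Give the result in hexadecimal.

0x3B43A0A2A

Add column by column in base 16, right to left:
  2+8 = A
  0+2 = 2
  8+2 = A
  6+A = 0 carry 1
  B+E+1 = A carry 1
  F+3+1 = 3 carry 1
  F+4+1 = 4 carry 1
  1+9+1 = B
  3+0 = 3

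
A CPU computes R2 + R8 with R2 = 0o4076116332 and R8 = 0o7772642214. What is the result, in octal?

Add column by column in base 8, right to left:
  2+4 = 6
  3+1 = 4
  3+2 = 5
  6+2 = 0 carry 1
  1+4+1 = 6
  1+6 = 7
  6+2 = 0 carry 1
  7+7+1 = 7 carry 1
  0+7+1 = 0 carry 1
  4+7+1 = 4 carry 1
  final carry 1

0o14070760546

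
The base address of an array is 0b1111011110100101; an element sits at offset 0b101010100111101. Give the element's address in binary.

Add column by column in base 2, right to left:
  1+1 = 0 carry 1
  0+0+1 = 1
  1+1 = 0 carry 1
  0+1+1 = 0 carry 1
  0+1+1 = 0 carry 1
  1+1+1 = 1 carry 1
  0+0+1 = 1
  1+0 = 1
  1+1 = 0 carry 1
  1+0+1 = 0 carry 1
  1+1+1 = 1 carry 1
  0+0+1 = 1
  1+1 = 0 carry 1
  1+0+1 = 0 carry 1
  1+1+1 = 1 carry 1
  1+0+1 = 0 carry 1
  final carry 1

0b10100110011100010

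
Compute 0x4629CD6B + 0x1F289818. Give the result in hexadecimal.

Add column by column in base 16, right to left:
  B+8 = 3 carry 1
  6+1+1 = 8
  D+8 = 5 carry 1
  C+9+1 = 6 carry 1
  9+8+1 = 2 carry 1
  2+2+1 = 5
  6+F = 5 carry 1
  4+1+1 = 6

0x65526583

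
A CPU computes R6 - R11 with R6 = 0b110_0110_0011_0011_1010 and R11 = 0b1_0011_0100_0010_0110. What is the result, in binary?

Subtract column by column in base 2:
  0-0 → 0
  1-1 → 0
  0-1 → 1 (borrow)
  1-0-1 → 0
  1-0 → 1
  1-1 → 0
  0-0 → 0
  0-0 → 0
  1-0 → 1
  1-0 → 1
  0-1 → 1 (borrow)
  0-0-1 → 1 (borrow)
  0-1-1 → 0 (borrow)
  1-1-1 → 1 (borrow)
  1-0-1 → 0
  0-0 → 0
  0-1 → 1 (borrow)
  1-0-1 → 0
  1-0 → 1

0b1010010111100010100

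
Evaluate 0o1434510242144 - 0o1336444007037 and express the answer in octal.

0o76044233105

Subtract column by column in base 8:
  4-7 → 5 (borrow)
  4-3-1 → 0
  1-0 → 1
  2-7 → 3 (borrow)
  4-0-1 → 3
  2-0 → 2
  0-4 → 4 (borrow)
  1-4-1 → 4 (borrow)
  5-4-1 → 0
  4-6 → 6 (borrow)
  3-3-1 → 7 (borrow)
  4-3-1 → 0
  1-1 → 0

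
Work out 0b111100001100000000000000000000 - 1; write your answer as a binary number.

0b111100001011111111111111111111

The trailing 20 digits are 0, so subtracting 1 borrows through: they become 1 and the next digit up decrements.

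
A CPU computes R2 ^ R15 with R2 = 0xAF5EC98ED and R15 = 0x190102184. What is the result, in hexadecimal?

0xB65FCB969

XOR each hex digit independently (no carries):
  A^1=B, F^9=6, 5^0=5, E^1=F, C^0=C, 9^2=B, 8^1=9, E^8=6, D^4=9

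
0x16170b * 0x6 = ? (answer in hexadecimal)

0x848a42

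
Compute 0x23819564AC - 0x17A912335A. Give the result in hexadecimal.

0xBD8833152

Subtract column by column in base 16:
  C-A → 2
  A-5 → 5
  4-3 → 1
  6-3 → 3
  5-2 → 3
  9-1 → 8
  1-9 → 8 (borrow)
  8-A-1 → D (borrow)
  3-7-1 → B (borrow)
  2-1-1 → 0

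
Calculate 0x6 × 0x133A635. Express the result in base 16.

Multiply each base-16 digit by 6, carrying:
  5×6 = 30 → write E carry 1
  3×6+1 = 19 → write 3 carry 1
  6×6+1 = 37 → write 5 carry 2
  A×6+2 = 62 → write E carry 3
  3×6+3 = 21 → write 5 carry 1
  3×6+1 = 19 → write 3 carry 1
  1×6+1 = 7 → write 7

0x735E53E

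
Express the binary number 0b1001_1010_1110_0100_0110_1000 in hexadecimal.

0x9ae468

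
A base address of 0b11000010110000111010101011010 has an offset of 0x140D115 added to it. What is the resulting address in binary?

0x140D115 = 0b1010000001101000100010101 in binary.
Add column by column in base 2, right to left:
  0+1 = 1
  1+0 = 1
  0+1 = 1
  1+0 = 1
  1+1 = 0 carry 1
  0+0+1 = 1
  1+0 = 1
  0+0 = 0
  1+1 = 0 carry 1
  0+0+1 = 1
  1+0 = 1
  0+0 = 0
  1+1 = 0 carry 1
  1+0+1 = 0 carry 1
  1+1+1 = 1 carry 1
  0+1+1 = 0 carry 1
  0+0+1 = 1
  0+0 = 0
  0+0 = 0
  1+0 = 1
  1+0 = 1
  0+0 = 0
  1+1 = 0 carry 1
  0+0+1 = 1
  0+1 = 1
  0+0 = 0
  0+0 = 0
  1+0 = 1
  1+0 = 1

0b11001100110010100011001101111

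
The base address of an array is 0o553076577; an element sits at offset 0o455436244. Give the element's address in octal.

Add column by column in base 8, right to left:
  7+4 = 3 carry 1
  7+4+1 = 4 carry 1
  5+2+1 = 0 carry 1
  6+6+1 = 5 carry 1
  7+3+1 = 3 carry 1
  0+4+1 = 5
  3+5 = 0 carry 1
  5+5+1 = 3 carry 1
  5+4+1 = 2 carry 1
  final carry 1

0o1230535043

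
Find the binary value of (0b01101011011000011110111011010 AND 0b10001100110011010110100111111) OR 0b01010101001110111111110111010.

0b01101011011000011110111011010 AND 0b10001100110011010110100111111 = 0b00001000010000010110100011010.
Then OR with 0b01010101001110111111110111010.

0b1011101011110111111110111010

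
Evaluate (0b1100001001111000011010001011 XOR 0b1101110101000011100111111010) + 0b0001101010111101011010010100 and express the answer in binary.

First 0b1100001001111000011010001011 XOR 0b1101110101000011100111111010 = 0b0001111100111011111101110001.
Add column by column in base 2, right to left:
  1+0 = 1
  0+0 = 0
  0+1 = 1
  0+0 = 0
  1+1 = 0 carry 1
  1+0+1 = 0 carry 1
  1+0+1 = 0 carry 1
  0+1+1 = 0 carry 1
  1+0+1 = 0 carry 1
  1+1+1 = 1 carry 1
  1+1+1 = 1 carry 1
  1+0+1 = 0 carry 1
  1+1+1 = 1 carry 1
  1+0+1 = 0 carry 1
  0+1+1 = 0 carry 1
  1+1+1 = 1 carry 1
  1+1+1 = 1 carry 1
  1+1+1 = 1 carry 1
  0+0+1 = 1
  0+1 = 1
  1+0 = 1
  1+1 = 0 carry 1
  1+0+1 = 0 carry 1
  1+1+1 = 1 carry 1
  1+1+1 = 1 carry 1
  final carry 1

0b11100111111001011000000101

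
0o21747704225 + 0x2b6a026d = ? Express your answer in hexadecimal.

0xbb098b02

0o21747704225 = 0x8f9f8895 in hexadecimal.
Add column by column in base 16, right to left:
  5+d = 2 carry 1
  9+6+1 = 0 carry 1
  8+2+1 = b
  8+0 = 8
  f+a = 9 carry 1
  9+6+1 = 0 carry 1
  f+b+1 = b carry 1
  8+2+1 = b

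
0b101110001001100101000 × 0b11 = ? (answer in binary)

0b10001010011100101111000

Multiply each base-2 digit by 3, carrying:
  0×3 = 0 → write 0
  0×3 = 0 → write 0
  0×3 = 0 → write 0
  1×3 = 3 → write 1 carry 1
  0×3+1 = 1 → write 1
  1×3 = 3 → write 1 carry 1
  0×3+1 = 1 → write 1
  0×3 = 0 → write 0
  1×3 = 3 → write 1 carry 1
  1×3+1 = 4 → write 0 carry 2
  0×3+2 = 2 → write 0 carry 1
  0×3+1 = 1 → write 1
  1×3 = 3 → write 1 carry 1
  0×3+1 = 1 → write 1
  0×3 = 0 → write 0
  0×3 = 0 → write 0
  1×3 = 3 → write 1 carry 1
  1×3+1 = 4 → write 0 carry 2
  1×3+2 = 5 → write 1 carry 2
  0×3+2 = 2 → write 0 carry 1
  1×3+1 = 4 → write 0 carry 2
  remaining carry: 10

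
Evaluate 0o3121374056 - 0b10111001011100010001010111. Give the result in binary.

0b10110011000000011001111010111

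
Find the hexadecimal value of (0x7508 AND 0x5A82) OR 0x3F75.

0x7F75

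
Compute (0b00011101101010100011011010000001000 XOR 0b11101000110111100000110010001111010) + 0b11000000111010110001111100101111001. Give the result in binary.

First 0b00011101101010100011011010000001000 XOR 0b11101000110111100000110010001111010 = 0b11110101011101000011101000001110010.
Add column by column in base 2, right to left:
  0+1 = 1
  1+0 = 1
  0+0 = 0
  0+1 = 1
  1+1 = 0 carry 1
  1+1+1 = 1 carry 1
  1+1+1 = 1 carry 1
  0+0+1 = 1
  0+1 = 1
  0+0 = 0
  0+0 = 0
  0+1 = 1
  1+1 = 0 carry 1
  0+1+1 = 0 carry 1
  1+1+1 = 1 carry 1
  1+1+1 = 1 carry 1
  1+0+1 = 0 carry 1
  0+0+1 = 1
  0+0 = 0
  0+1 = 1
  0+1 = 1
  1+0 = 1
  0+1 = 1
  1+0 = 1
  1+1 = 0 carry 1
  1+1+1 = 1 carry 1
  0+1+1 = 0 carry 1
  1+0+1 = 0 carry 1
  0+0+1 = 1
  1+0 = 1
  0+0 = 0
  1+0 = 1
  1+0 = 1
  1+1 = 0 carry 1
  1+1+1 = 1 carry 1
  final carry 1

0b110110110010111110101100100111101011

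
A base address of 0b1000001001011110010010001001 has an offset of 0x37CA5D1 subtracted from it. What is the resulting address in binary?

0x37CA5D1 = 0b11011111001010010111010001 in binary.
Subtract column by column in base 2:
  1-1 → 0
  0-0 → 0
  0-0 → 0
  1-0 → 1
  0-1 → 1 (borrow)
  0-0-1 → 1 (borrow)
  0-1-1 → 0 (borrow)
  1-1-1 → 1 (borrow)
  0-1-1 → 0 (borrow)
  0-0-1 → 1 (borrow)
  1-1-1 → 1 (borrow)
  0-0-1 → 1 (borrow)
  0-0-1 → 1 (borrow)
  1-1-1 → 1 (borrow)
  1-0-1 → 0
  1-1 → 0
  1-0 → 1
  0-0 → 0
  1-1 → 0
  0-1 → 1 (borrow)
  0-1-1 → 0 (borrow)
  1-1-1 → 1 (borrow)
  0-1-1 → 0 (borrow)
  0-0-1 → 1 (borrow)
  0-1-1 → 0 (borrow)
  0-1-1 → 0 (borrow)
  0-0-1 → 1 (borrow)
  1-0-1 → 0

0b100101010010011111010111000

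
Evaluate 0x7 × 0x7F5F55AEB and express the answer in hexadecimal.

0x37B9B57C6D

Multiply each base-16 digit by 7, carrying:
  B×7 = 77 → write D carry 4
  E×7+4 = 102 → write 6 carry 6
  A×7+6 = 76 → write C carry 4
  5×7+4 = 39 → write 7 carry 2
  5×7+2 = 37 → write 5 carry 2
  F×7+2 = 107 → write B carry 6
  5×7+6 = 41 → write 9 carry 2
  F×7+2 = 107 → write B carry 6
  7×7+6 = 55 → write 7 carry 3
  remaining carry: 3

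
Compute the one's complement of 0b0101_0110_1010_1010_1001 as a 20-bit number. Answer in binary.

0b10101001010101010110

Invert each bit: 01010110101010101001 → 10101001010101010110.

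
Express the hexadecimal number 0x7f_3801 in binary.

0b11111110011100000000001

Expand each hex digit to 4 bits: 7=0111 f=1111 3=0011 8=1000 0=0000 1=0001.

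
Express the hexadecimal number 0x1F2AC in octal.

0o371254

Expand each hex digit to 4 bits: 1=0001 F=1111 2=0010 A=1010 C=1100.
Group the bits in threes: 011 111 001 010 101 100 → 371254.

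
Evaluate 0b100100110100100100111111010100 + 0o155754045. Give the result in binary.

0o155754045 = 0b1101101111101100000100101 in binary.
Add column by column in base 2, right to left:
  0+1 = 1
  0+0 = 0
  1+1 = 0 carry 1
  0+0+1 = 1
  1+0 = 1
  0+1 = 1
  1+0 = 1
  1+0 = 1
  1+0 = 1
  1+0 = 1
  1+0 = 1
  1+1 = 0 carry 1
  0+1+1 = 0 carry 1
  0+0+1 = 1
  1+1 = 0 carry 1
  0+1+1 = 0 carry 1
  0+1+1 = 0 carry 1
  1+1+1 = 1 carry 1
  0+1+1 = 0 carry 1
  0+0+1 = 1
  1+1 = 0 carry 1
  0+1+1 = 0 carry 1
  1+0+1 = 0 carry 1
  1+1+1 = 1 carry 1
  0+1+1 = 0 carry 1
  0+0+1 = 1
  1+0 = 1
  0+0 = 0
  0+0 = 0
  1+0 = 1

0b100110100010100010011111111001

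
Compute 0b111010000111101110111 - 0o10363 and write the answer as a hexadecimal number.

0b111010000111101110111 = 0x1d0f77 in hexadecimal.
0o10363 = 0x10f3 in hexadecimal.
Subtract column by column in base 16:
  7-3 → 4
  7-f → 8 (borrow)
  f-0-1 → e
  0-1 → f (borrow)
  d-0-1 → c
  1-0 → 1

0x1cfe84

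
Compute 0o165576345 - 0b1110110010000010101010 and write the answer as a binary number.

0o165576345 = 0b1110101101111110011100101 in binary.
Subtract column by column in base 2:
  1-0 → 1
  0-1 → 1 (borrow)
  1-0-1 → 0
  0-1 → 1 (borrow)
  0-0-1 → 1 (borrow)
  1-1-1 → 1 (borrow)
  1-0-1 → 0
  1-1 → 0
  0-0 → 0
  0-0 → 0
  1-0 → 1
  1-0 → 1
  1-0 → 1
  1-1 → 0
  1-0 → 1
  1-0 → 1
  0-1 → 1 (borrow)
  1-1-1 → 1 (borrow)
  1-0-1 → 0
  0-1 → 1 (borrow)
  1-1-1 → 1 (borrow)
  0-1-1 → 0 (borrow)
  1-0-1 → 0
  1-0 → 1
  1-0 → 1

0b1100110111101110000111011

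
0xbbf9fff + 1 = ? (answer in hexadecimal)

0xbbfa000

The trailing 3 digits are F (max in base 16), so adding 1 cascades: they roll to 0 and the next digit up increments.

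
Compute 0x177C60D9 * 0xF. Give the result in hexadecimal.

0x16049ACB7

Multiply each base-16 digit by 15, carrying:
  9×15 = 135 → write 7 carry 8
  D×15+8 = 203 → write B carry 12
  0×15+12 = 12 → write C
  6×15 = 90 → write A carry 5
  C×15+5 = 185 → write 9 carry 11
  7×15+11 = 116 → write 4 carry 7
  7×15+7 = 112 → write 0 carry 7
  1×15+7 = 22 → write 6 carry 1
  remaining carry: 1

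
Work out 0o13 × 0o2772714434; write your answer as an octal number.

Multiply each base-8 digit by 11, carrying:
  4×11 = 44 → write 4 carry 5
  3×11+5 = 38 → write 6 carry 4
  4×11+4 = 48 → write 0 carry 6
  4×11+6 = 50 → write 2 carry 6
  1×11+6 = 17 → write 1 carry 2
  7×11+2 = 79 → write 7 carry 9
  2×11+9 = 31 → write 7 carry 3
  7×11+3 = 80 → write 0 carry 10
  7×11+10 = 87 → write 7 carry 10
  2×11+10 = 32 → write 0 carry 4
  remaining carry: 4

0o40707712064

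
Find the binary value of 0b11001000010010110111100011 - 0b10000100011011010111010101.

Subtract column by column in base 2:
  1-1 → 0
  1-0 → 1
  0-1 → 1 (borrow)
  0-0-1 → 1 (borrow)
  0-1-1 → 0 (borrow)
  1-0-1 → 0
  1-1 → 0
  1-1 → 0
  1-1 → 0
  0-0 → 0
  1-1 → 0
  1-0 → 1
  0-1 → 1 (borrow)
  1-1-1 → 1 (borrow)
  0-0-1 → 1 (borrow)
  0-1-1 → 0 (borrow)
  1-1-1 → 1 (borrow)
  0-0-1 → 1 (borrow)
  0-0-1 → 1 (borrow)
  0-0-1 → 1 (borrow)
  0-1-1 → 0 (borrow)
  1-0-1 → 0
  0-0 → 0
  0-0 → 0
  1-0 → 1
  1-1 → 0

0b1000011110111100000001110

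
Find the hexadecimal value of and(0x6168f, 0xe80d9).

0x60089

AND each hex digit independently (no carries):
  6&e=6, 1&8=0, 6&0=0, 8&d=8, f&9=9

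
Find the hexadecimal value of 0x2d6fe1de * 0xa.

Multiply each base-16 digit by 10, carrying:
  e×10 = 140 → write c carry 8
  d×10+8 = 138 → write a carry 8
  1×10+8 = 18 → write 2 carry 1
  e×10+1 = 141 → write d carry 8
  f×10+8 = 158 → write e carry 9
  6×10+9 = 69 → write 5 carry 4
  d×10+4 = 134 → write 6 carry 8
  2×10+8 = 28 → write c carry 1
  remaining carry: 1

0x1c65ed2ac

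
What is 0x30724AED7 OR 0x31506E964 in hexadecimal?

0x31726EFF7

OR each hex digit independently (no carries):
  3|3=3, 0|1=1, 7|5=7, 2|0=2, 4|6=6, A|E=E, E|9=F, D|6=F, 7|4=7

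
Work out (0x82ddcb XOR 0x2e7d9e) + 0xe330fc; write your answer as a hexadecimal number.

First 0x82ddcb XOR 0x2e7d9e = 0xaca055.
Add column by column in base 16, right to left:
  5+c = 1 carry 1
  5+f+1 = 5 carry 1
  0+0+1 = 1
  a+3 = d
  c+3 = f
  a+e = 8 carry 1
  final carry 1

0x18fd151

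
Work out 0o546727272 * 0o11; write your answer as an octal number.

0o6236222212

Multiply each base-8 digit by 9, carrying:
  2×9 = 18 → write 2 carry 2
  7×9+2 = 65 → write 1 carry 8
  2×9+8 = 26 → write 2 carry 3
  7×9+3 = 66 → write 2 carry 8
  2×9+8 = 26 → write 2 carry 3
  7×9+3 = 66 → write 2 carry 8
  6×9+8 = 62 → write 6 carry 7
  4×9+7 = 43 → write 3 carry 5
  5×9+5 = 50 → write 2 carry 6
  remaining carry: 6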